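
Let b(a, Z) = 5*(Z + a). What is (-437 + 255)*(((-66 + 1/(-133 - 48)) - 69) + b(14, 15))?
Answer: -329238/181 ≈ -1819.0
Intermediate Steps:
b(a, Z) = 5*Z + 5*a
(-437 + 255)*(((-66 + 1/(-133 - 48)) - 69) + b(14, 15)) = (-437 + 255)*(((-66 + 1/(-133 - 48)) - 69) + (5*15 + 5*14)) = -182*(((-66 + 1/(-181)) - 69) + (75 + 70)) = -182*(((-66 - 1/181) - 69) + 145) = -182*((-11947/181 - 69) + 145) = -182*(-24436/181 + 145) = -182*1809/181 = -329238/181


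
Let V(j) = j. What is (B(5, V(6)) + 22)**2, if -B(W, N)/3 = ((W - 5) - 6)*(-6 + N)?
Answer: 484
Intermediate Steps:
B(W, N) = -3*(-11 + W)*(-6 + N) (B(W, N) = -3*((W - 5) - 6)*(-6 + N) = -3*((-5 + W) - 6)*(-6 + N) = -3*(-11 + W)*(-6 + N))
(B(5, V(6)) + 22)**2 = ((-198 + 18*5 + 33*6 - 3*6*5) + 22)**2 = ((-198 + 90 + 198 - 90) + 22)**2 = (0 + 22)**2 = 22**2 = 484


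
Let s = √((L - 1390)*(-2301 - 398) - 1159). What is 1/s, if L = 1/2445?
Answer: √5605070810055/4584924998 ≈ 0.00051637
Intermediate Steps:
L = 1/2445 ≈ 0.00040900
s = 2*√5605070810055/2445 (s = √((1/2445 - 1390)*(-2301 - 398) - 1159) = √(-3398549/2445*(-2699) - 1159) = √(9172683751/2445 - 1159) = √(9169849996/2445) = 2*√5605070810055/2445 ≈ 1936.6)
1/s = 1/(2*√5605070810055/2445) = √5605070810055/4584924998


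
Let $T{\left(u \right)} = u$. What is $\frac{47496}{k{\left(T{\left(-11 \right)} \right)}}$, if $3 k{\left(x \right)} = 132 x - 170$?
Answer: $- \frac{71244}{811} \approx -87.847$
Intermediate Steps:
$k{\left(x \right)} = - \frac{170}{3} + 44 x$ ($k{\left(x \right)} = \frac{132 x - 170}{3} = \frac{-170 + 132 x}{3} = - \frac{170}{3} + 44 x$)
$\frac{47496}{k{\left(T{\left(-11 \right)} \right)}} = \frac{47496}{- \frac{170}{3} + 44 \left(-11\right)} = \frac{47496}{- \frac{170}{3} - 484} = \frac{47496}{- \frac{1622}{3}} = 47496 \left(- \frac{3}{1622}\right) = - \frac{71244}{811}$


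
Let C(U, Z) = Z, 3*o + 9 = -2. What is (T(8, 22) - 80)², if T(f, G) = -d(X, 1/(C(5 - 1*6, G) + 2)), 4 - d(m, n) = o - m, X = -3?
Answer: 64516/9 ≈ 7168.4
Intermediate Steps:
o = -11/3 (o = -3 + (⅓)*(-2) = -3 - ⅔ = -11/3 ≈ -3.6667)
d(m, n) = 23/3 + m (d(m, n) = 4 - (-11/3 - m) = 4 + (11/3 + m) = 23/3 + m)
T(f, G) = -14/3 (T(f, G) = -(23/3 - 3) = -1*14/3 = -14/3)
(T(8, 22) - 80)² = (-14/3 - 80)² = (-254/3)² = 64516/9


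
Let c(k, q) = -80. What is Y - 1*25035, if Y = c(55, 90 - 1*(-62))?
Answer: -25115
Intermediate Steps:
Y = -80
Y - 1*25035 = -80 - 1*25035 = -80 - 25035 = -25115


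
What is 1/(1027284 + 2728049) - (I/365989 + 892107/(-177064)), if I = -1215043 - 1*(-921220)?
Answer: 1421494340214758131/243358633049086568 ≈ 5.8411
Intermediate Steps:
I = -293823 (I = -1215043 + 921220 = -293823)
1/(1027284 + 2728049) - (I/365989 + 892107/(-177064)) = 1/(1027284 + 2728049) - (-293823/365989 + 892107/(-177064)) = 1/3755333 - (-293823*1/365989 + 892107*(-1/177064)) = 1/3755333 - (-293823/365989 - 892107/177064) = 1/3755333 - 1*(-378526824495/64803476296) = 1/3755333 + 378526824495/64803476296 = 1421494340214758131/243358633049086568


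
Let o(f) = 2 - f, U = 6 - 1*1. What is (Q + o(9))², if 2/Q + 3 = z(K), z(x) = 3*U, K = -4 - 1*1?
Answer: 1681/36 ≈ 46.694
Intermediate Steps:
K = -5 (K = -4 - 1 = -5)
U = 5 (U = 6 - 1 = 5)
z(x) = 15 (z(x) = 3*5 = 15)
Q = ⅙ (Q = 2/(-3 + 15) = 2/12 = 2*(1/12) = ⅙ ≈ 0.16667)
(Q + o(9))² = (⅙ + (2 - 1*9))² = (⅙ + (2 - 9))² = (⅙ - 7)² = (-41/6)² = 1681/36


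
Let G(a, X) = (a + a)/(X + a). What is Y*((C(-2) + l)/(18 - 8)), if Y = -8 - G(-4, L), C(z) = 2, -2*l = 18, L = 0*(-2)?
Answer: 7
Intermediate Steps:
L = 0
l = -9 (l = -½*18 = -9)
G(a, X) = 2*a/(X + a) (G(a, X) = (2*a)/(X + a) = 2*a/(X + a))
Y = -10 (Y = -8 - 2*(-4)/(0 - 4) = -8 - 2*(-4)/(-4) = -8 - 2*(-4)*(-1)/4 = -8 - 1*2 = -8 - 2 = -10)
Y*((C(-2) + l)/(18 - 8)) = -10*(2 - 9)/(18 - 8) = -(-70)/10 = -10*(-7/10) = 7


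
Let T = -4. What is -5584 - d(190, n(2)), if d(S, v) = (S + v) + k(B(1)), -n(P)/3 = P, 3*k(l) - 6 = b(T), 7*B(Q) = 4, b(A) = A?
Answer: -17306/3 ≈ -5768.7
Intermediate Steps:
B(Q) = 4/7 (B(Q) = (⅐)*4 = 4/7)
k(l) = ⅔ (k(l) = 2 + (⅓)*(-4) = 2 - 4/3 = ⅔)
n(P) = -3*P
d(S, v) = ⅔ + S + v (d(S, v) = (S + v) + ⅔ = ⅔ + S + v)
-5584 - d(190, n(2)) = -5584 - (⅔ + 190 - 3*2) = -5584 - (⅔ + 190 - 6) = -5584 - 1*554/3 = -5584 - 554/3 = -17306/3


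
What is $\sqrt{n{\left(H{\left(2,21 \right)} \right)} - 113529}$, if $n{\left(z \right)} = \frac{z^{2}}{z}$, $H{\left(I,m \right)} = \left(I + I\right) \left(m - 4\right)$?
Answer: $i \sqrt{113461} \approx 336.84 i$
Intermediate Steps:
$H{\left(I,m \right)} = 2 I \left(-4 + m\right)$
$n{\left(z \right)} = z$
$\sqrt{n{\left(H{\left(2,21 \right)} \right)} - 113529} = \sqrt{2 \cdot 2 \left(-4 + 21\right) - 113529} = \sqrt{2 \cdot 2 \cdot 17 - 113529} = \sqrt{68 - 113529} = \sqrt{-113461} = i \sqrt{113461}$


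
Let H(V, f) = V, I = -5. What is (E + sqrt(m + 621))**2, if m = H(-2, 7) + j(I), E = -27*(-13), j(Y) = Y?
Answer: (351 + sqrt(614))**2 ≈ 1.4121e+5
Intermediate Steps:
E = 351
m = -7 (m = -2 - 5 = -7)
(E + sqrt(m + 621))**2 = (351 + sqrt(-7 + 621))**2 = (351 + sqrt(614))**2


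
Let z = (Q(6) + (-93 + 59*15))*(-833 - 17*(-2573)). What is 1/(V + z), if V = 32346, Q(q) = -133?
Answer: 1/28308718 ≈ 3.5325e-8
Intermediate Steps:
z = 28276372 (z = (-133 + (-93 + 59*15))*(-833 - 17*(-2573)) = (-133 + (-93 + 885))*(-833 + 43741) = (-133 + 792)*42908 = 659*42908 = 28276372)
1/(V + z) = 1/(32346 + 28276372) = 1/28308718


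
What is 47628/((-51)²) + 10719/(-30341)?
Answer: 157466781/8768549 ≈ 17.958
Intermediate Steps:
47628/((-51)²) + 10719/(-30341) = 47628/2601 + 10719*(-1/30341) = 47628*(1/2601) - 10719/30341 = 5292/289 - 10719/30341 = 157466781/8768549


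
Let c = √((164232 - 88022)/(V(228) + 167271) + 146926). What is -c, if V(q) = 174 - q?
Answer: -8*√64191996544281/167217 ≈ -383.31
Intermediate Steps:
c = 8*√64191996544281/167217 (c = √((164232 - 88022)/((174 - 1*228) + 167271) + 146926) = √(76210/((174 - 228) + 167271) + 146926) = √(76210/(-54 + 167271) + 146926) = √(76210/167217 + 146926) = √(24568601152/167217) = 8*√64191996544281/167217 ≈ 383.31)
-c = -8*√64191996544281/167217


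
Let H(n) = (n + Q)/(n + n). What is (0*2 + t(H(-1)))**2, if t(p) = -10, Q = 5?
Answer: 100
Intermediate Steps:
H(n) = (5 + n)/(2*n) (H(n) = (n + 5)/(n + n) = (5 + n)/((2*n)) = (5 + n)*(1/(2*n)) = (5 + n)/(2*n))
(0*2 + t(H(-1)))**2 = (0*2 - 10)**2 = (0 - 10)**2 = (-10)**2 = 100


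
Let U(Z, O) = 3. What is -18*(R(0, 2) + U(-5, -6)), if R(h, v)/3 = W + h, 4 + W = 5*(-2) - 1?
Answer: 756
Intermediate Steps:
W = -15 (W = -4 + (5*(-2) - 1) = -4 + (-10 - 1) = -4 - 11 = -15)
R(h, v) = -45 + 3*h (R(h, v) = 3*(-15 + h) = -45 + 3*h)
-18*(R(0, 2) + U(-5, -6)) = -18*((-45 + 3*0) + 3) = -18*((-45 + 0) + 3) = -18*(-45 + 3) = -18*(-42) = 756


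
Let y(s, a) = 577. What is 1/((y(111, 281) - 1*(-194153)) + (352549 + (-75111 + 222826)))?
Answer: 1/694994 ≈ 1.4389e-6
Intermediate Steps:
1/((y(111, 281) - 1*(-194153)) + (352549 + (-75111 + 222826))) = 1/((577 - 1*(-194153)) + (352549 + (-75111 + 222826))) = 1/((577 + 194153) + (352549 + 147715)) = 1/(194730 + 500264) = 1/694994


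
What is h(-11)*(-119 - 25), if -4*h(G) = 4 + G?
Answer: -252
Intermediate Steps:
h(G) = -1 - G/4 (h(G) = -(4 + G)/4 = -1 - G/4)
h(-11)*(-119 - 25) = (-1 - ¼*(-11))*(-119 - 25) = (-1 + 11/4)*(-144) = (7/4)*(-144) = -252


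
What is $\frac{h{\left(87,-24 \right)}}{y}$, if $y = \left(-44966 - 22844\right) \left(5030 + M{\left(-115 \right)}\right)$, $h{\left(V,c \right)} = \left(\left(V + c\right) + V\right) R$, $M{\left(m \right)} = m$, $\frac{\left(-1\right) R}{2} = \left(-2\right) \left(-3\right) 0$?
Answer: $0$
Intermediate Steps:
$R = 0$ ($R = - 2 \left(-2\right) \left(-3\right) 0 = - 2 \cdot 6 \cdot 0 = \left(-2\right) 0 = 0$)
$h{\left(V,c \right)} = 0$ ($h{\left(V,c \right)} = \left(\left(V + c\right) + V\right) 0 = \left(c + 2 V\right) 0 = 0$)
$y = -333286150$ ($y = \left(-44966 - 22844\right) \left(5030 - 115\right) = \left(-67810\right) 4915 = -333286150$)
$\frac{h{\left(87,-24 \right)}}{y} = \frac{0}{-333286150} = 0 \left(- \frac{1}{333286150}\right) = 0$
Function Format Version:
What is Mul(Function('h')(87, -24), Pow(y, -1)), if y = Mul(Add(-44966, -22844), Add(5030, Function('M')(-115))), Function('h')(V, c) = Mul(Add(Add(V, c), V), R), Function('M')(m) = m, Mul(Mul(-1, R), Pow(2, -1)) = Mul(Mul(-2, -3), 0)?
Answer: 0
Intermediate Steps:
R = 0 (R = Mul(-2, Mul(Mul(-2, -3), 0)) = Mul(-2, Mul(6, 0)) = Mul(-2, 0) = 0)
Function('h')(V, c) = 0 (Function('h')(V, c) = Mul(Add(Add(V, c), V), 0) = Mul(Add(c, Mul(2, V)), 0) = 0)
y = -333286150 (y = Mul(Add(-44966, -22844), Add(5030, -115)) = Mul(-67810, 4915) = -333286150)
Mul(Function('h')(87, -24), Pow(y, -1)) = Mul(0, Pow(-333286150, -1)) = Mul(0, Rational(-1, 333286150)) = 0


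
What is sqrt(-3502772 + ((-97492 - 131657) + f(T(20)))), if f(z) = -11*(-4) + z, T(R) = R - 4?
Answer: I*sqrt(3731861) ≈ 1931.8*I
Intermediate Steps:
T(R) = -4 + R
f(z) = 44 + z
sqrt(-3502772 + ((-97492 - 131657) + f(T(20)))) = sqrt(-3502772 + ((-97492 - 131657) + (44 + (-4 + 20)))) = sqrt(-3502772 + (-229149 + (44 + 16))) = sqrt(-3502772 + (-229149 + 60)) = sqrt(-3502772 - 229089) = sqrt(-3731861) = I*sqrt(3731861)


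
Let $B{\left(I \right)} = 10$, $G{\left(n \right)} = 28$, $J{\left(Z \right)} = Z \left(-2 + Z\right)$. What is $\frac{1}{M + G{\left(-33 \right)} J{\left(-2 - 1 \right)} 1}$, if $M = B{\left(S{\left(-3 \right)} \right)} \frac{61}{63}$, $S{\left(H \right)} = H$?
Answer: $\frac{63}{27070} \approx 0.0023273$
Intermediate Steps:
$M = \frac{610}{63}$ ($M = 10 \cdot \frac{61}{63} = \frac{610}{63} \approx 9.6825$)
$\frac{1}{M + G{\left(-33 \right)} J{\left(-2 - 1 \right)} 1} = \frac{1}{\frac{610}{63} + 28 \left(-2 - 1\right) \left(-2 - 3\right) 1} = \frac{1}{\frac{610}{63} + 28 - 3 \left(-2 - 3\right) 1} = \frac{1}{\frac{610}{63} + 28 \left(-3\right) \left(-5\right) 1} = \frac{1}{\frac{610}{63} + 28 \cdot 15 \cdot 1} = \frac{1}{\frac{610}{63} + 28 \cdot 15} = \frac{1}{\frac{610}{63} + 420} = \frac{1}{\frac{27070}{63}} = \frac{63}{27070}$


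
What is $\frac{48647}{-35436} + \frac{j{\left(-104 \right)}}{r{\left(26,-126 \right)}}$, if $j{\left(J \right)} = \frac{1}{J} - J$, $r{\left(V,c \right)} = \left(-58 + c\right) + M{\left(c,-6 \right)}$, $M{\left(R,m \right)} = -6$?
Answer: $- \frac{67225253}{35010768} \approx -1.9201$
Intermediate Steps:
$r{\left(V,c \right)} = -64 + c$ ($r{\left(V,c \right)} = \left(-58 + c\right) - 6 = -64 + c$)
$\frac{48647}{-35436} + \frac{j{\left(-104 \right)}}{r{\left(26,-126 \right)}} = \frac{48647}{-35436} + \frac{\frac{1}{-104} - -104}{-64 - 126} = 48647 \left(- \frac{1}{35436}\right) + \frac{- \frac{1}{104} + 104}{-190} = - \frac{48647}{35436} + \frac{10815}{104} \left(- \frac{1}{190}\right) = - \frac{48647}{35436} - \frac{2163}{3952} = - \frac{67225253}{35010768}$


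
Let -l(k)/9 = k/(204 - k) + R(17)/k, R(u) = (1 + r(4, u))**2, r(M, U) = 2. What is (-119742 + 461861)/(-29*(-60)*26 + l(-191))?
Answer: 25811167955/3413492124 ≈ 7.5615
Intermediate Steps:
R(u) = 9 (R(u) = (1 + 2)**2 = 3**2 = 9)
l(k) = -81/k - 9*k/(204 - k) (l(k) = -9*(k/(204 - k) + 9/k) = -9*(9/k + k/(204 - k)) = -81/k - 9*k/(204 - k))
(-119742 + 461861)/(-29*(-60)*26 + l(-191)) = (-119742 + 461861)/(-29*(-60)*26 + 9*(1836 + (-191)**2 - 9*(-191))/(-191*(-204 - 191))) = 342119/(1740*26 + 9*(-1/191)*(1836 + 36481 + 1719)/(-395)) = 342119/(45240 + 9*(-1/191)*(-1/395)*40036) = 342119/(45240 + 360324/75445) = 342119/(3413492124/75445) = 342119*(75445/3413492124) = 25811167955/3413492124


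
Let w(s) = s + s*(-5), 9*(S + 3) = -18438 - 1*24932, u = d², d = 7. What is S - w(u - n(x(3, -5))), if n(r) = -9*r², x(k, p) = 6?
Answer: -29969/9 ≈ -3329.9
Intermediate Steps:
u = 49 (u = 7² = 49)
S = -43397/9 (S = -3 + (-18438 - 1*24932)/9 = -3 + (-18438 - 24932)/9 = -3 + (⅑)*(-43370) = -3 - 43370/9 = -43397/9 ≈ -4821.9)
w(s) = -4*s (w(s) = s - 5*s = -4*s)
S - w(u - n(x(3, -5))) = -43397/9 - (-4)*(49 - (-9)*6²) = -43397/9 - (-4)*(49 - (-9)*36) = -43397/9 - (-4)*(49 - 1*(-324)) = -43397/9 - (-4)*(49 + 324) = -43397/9 - (-4)*373 = -43397/9 - 1*(-1492) = -43397/9 + 1492 = -29969/9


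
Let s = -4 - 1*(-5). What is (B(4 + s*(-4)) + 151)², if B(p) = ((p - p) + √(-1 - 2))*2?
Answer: 22789 + 604*I*√3 ≈ 22789.0 + 1046.2*I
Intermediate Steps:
s = 1 (s = -4 + 5 = 1)
B(p) = 2*I*√3 (B(p) = (0 + √(-3))*2 = (0 + I*√3)*2 = (I*√3)*2 = 2*I*√3)
(B(4 + s*(-4)) + 151)² = (2*I*√3 + 151)² = (151 + 2*I*√3)²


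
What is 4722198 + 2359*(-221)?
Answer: 4200859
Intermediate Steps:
4722198 + 2359*(-221) = 4722198 - 521339 = 4200859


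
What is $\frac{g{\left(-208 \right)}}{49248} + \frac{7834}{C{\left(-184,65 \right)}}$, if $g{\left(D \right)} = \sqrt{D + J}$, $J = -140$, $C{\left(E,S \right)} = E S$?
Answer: $- \frac{3917}{5980} + \frac{i \sqrt{87}}{24624} \approx -0.65502 + 0.00037879 i$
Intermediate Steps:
$g{\left(D \right)} = \sqrt{-140 + D}$ ($g{\left(D \right)} = \sqrt{D - 140} = \sqrt{-140 + D}$)
$\frac{g{\left(-208 \right)}}{49248} + \frac{7834}{C{\left(-184,65 \right)}} = \frac{\sqrt{-140 - 208}}{49248} + \frac{7834}{\left(-184\right) 65} = \sqrt{-348} \cdot \frac{1}{49248} + \frac{7834}{-11960} = 2 i \sqrt{87} \cdot \frac{1}{49248} + 7834 \left(- \frac{1}{11960}\right) = \frac{i \sqrt{87}}{24624} - \frac{3917}{5980} = - \frac{3917}{5980} + \frac{i \sqrt{87}}{24624}$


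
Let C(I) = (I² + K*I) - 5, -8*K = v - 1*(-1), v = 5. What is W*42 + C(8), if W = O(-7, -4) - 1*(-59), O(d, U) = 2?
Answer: 2615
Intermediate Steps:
K = -¾ (K = -(5 - 1*(-1))/8 = -(5 + 1)/8 = -⅛*6 = -¾ ≈ -0.75000)
C(I) = -5 + I² - 3*I/4 (C(I) = (I² - 3*I/4) - 5 = -5 + I² - 3*I/4)
W = 61 (W = 2 - 1*(-59) = 2 + 59 = 61)
W*42 + C(8) = 61*42 + (-5 + 8² - ¾*8) = 2562 + (-5 + 64 - 6) = 2562 + 53 = 2615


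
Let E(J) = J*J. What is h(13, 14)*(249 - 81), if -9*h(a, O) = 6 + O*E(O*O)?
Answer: -30118480/3 ≈ -1.0039e+7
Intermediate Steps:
E(J) = J²
h(a, O) = -⅔ - O⁵/9 (h(a, O) = -(6 + O*(O*O)²)/9 = -(6 + O*(O²)²)/9 = -(6 + O*O⁴)/9 = -(6 + O⁵)/9 = -⅔ - O⁵/9)
h(13, 14)*(249 - 81) = (-⅔ - ⅑*14⁵)*(249 - 81) = (-⅔ - ⅑*537824)*168 = (-⅔ - 537824/9)*168 = -537830/9*168 = -30118480/3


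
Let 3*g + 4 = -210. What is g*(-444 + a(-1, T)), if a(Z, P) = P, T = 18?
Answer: 30388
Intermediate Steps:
g = -214/3 (g = -4/3 + (1/3)*(-210) = -4/3 - 70 = -214/3 ≈ -71.333)
g*(-444 + a(-1, T)) = -214*(-444 + 18)/3 = -214/3*(-426) = 30388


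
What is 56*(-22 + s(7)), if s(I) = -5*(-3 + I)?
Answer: -2352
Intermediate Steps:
s(I) = 15 - 5*I
56*(-22 + s(7)) = 56*(-22 + (15 - 5*7)) = 56*(-22 + (15 - 35)) = 56*(-22 - 20) = 56*(-42) = -2352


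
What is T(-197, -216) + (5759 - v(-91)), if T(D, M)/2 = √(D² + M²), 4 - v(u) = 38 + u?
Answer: 5702 + 2*√85465 ≈ 6286.7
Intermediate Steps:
v(u) = -34 - u (v(u) = 4 - (38 + u) = 4 + (-38 - u) = -34 - u)
T(D, M) = 2*√(D² + M²)
T(-197, -216) + (5759 - v(-91)) = 2*√((-197)² + (-216)²) + (5759 - (-34 - 1*(-91))) = 2*√(38809 + 46656) + (5759 - (-34 + 91)) = 2*√85465 + (5759 - 1*57) = 2*√85465 + (5759 - 57) = 2*√85465 + 5702 = 5702 + 2*√85465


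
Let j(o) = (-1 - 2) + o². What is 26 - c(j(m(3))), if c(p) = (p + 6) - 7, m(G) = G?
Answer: 21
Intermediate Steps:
j(o) = -3 + o²
c(p) = -1 + p (c(p) = (6 + p) - 7 = -1 + p)
26 - c(j(m(3))) = 26 - (-1 + (-3 + 3²)) = 26 - (-1 + (-3 + 9)) = 26 - (-1 + 6) = 26 - 1*5 = 26 - 5 = 21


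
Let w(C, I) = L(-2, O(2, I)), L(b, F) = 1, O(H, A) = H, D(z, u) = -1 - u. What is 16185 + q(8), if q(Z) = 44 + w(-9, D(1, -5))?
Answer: 16230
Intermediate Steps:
w(C, I) = 1
q(Z) = 45 (q(Z) = 44 + 1 = 45)
16185 + q(8) = 16185 + 45 = 16230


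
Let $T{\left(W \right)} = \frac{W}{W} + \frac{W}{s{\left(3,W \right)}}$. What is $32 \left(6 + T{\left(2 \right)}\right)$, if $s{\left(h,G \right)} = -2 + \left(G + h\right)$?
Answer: $\frac{736}{3} \approx 245.33$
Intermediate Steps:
$s{\left(h,G \right)} = -2 + G + h$
$T{\left(W \right)} = 1 + \frac{W}{1 + W}$ ($T{\left(W \right)} = \frac{W}{W} + \frac{W}{-2 + W + 3} = 1 + \frac{W}{1 + W}$)
$32 \left(6 + T{\left(2 \right)}\right) = 32 \left(6 + \frac{1 + 2 \cdot 2}{1 + 2}\right) = 32 \left(6 + \frac{1 + 4}{3}\right) = 32 \left(6 + \frac{1}{3} \cdot 5\right) = 32 \left(6 + \frac{5}{3}\right) = 32 \cdot \frac{23}{3} = \frac{736}{3}$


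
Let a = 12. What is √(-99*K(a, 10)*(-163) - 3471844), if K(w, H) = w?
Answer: 10*I*√32782 ≈ 1810.6*I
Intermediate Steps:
√(-99*K(a, 10)*(-163) - 3471844) = √(-99*12*(-163) - 3471844) = √(-1188*(-163) - 3471844) = √(193644 - 3471844) = √(-3278200) = 10*I*√32782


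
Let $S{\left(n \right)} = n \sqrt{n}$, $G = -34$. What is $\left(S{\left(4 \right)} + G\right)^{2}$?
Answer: $676$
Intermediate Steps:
$S{\left(n \right)} = n^{\frac{3}{2}}$
$\left(S{\left(4 \right)} + G\right)^{2} = \left(4^{\frac{3}{2}} - 34\right)^{2} = \left(8 - 34\right)^{2} = \left(-26\right)^{2} = 676$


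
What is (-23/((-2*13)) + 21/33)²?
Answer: 189225/81796 ≈ 2.3134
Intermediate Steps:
(-23/((-2*13)) + 21/33)² = (-23/(-26) + 21*(1/33))² = (-23*(-1/26) + 7/11)² = (23/26 + 7/11)² = (435/286)² = 189225/81796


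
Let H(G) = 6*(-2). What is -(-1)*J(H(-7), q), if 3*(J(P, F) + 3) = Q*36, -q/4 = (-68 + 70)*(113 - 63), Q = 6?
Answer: 69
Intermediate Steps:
H(G) = -12
q = -400 (q = -4*(-68 + 70)*(113 - 63) = -8*50 = -4*100 = -400)
J(P, F) = 69 (J(P, F) = -3 + (6*36)/3 = -3 + (1/3)*216 = -3 + 72 = 69)
-(-1)*J(H(-7), q) = -(-1)*69 = -1*(-69) = 69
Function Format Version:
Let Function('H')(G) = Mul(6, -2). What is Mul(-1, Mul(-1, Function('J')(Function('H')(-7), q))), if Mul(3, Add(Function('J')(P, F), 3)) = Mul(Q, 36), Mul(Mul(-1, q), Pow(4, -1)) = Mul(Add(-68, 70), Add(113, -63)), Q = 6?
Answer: 69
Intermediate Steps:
Function('H')(G) = -12
q = -400 (q = Mul(-4, Mul(Add(-68, 70), Add(113, -63))) = Mul(-4, Mul(2, 50)) = Mul(-4, 100) = -400)
Function('J')(P, F) = 69 (Function('J')(P, F) = Add(-3, Mul(Rational(1, 3), Mul(6, 36))) = Add(-3, Mul(Rational(1, 3), 216)) = Add(-3, 72) = 69)
Mul(-1, Mul(-1, Function('J')(Function('H')(-7), q))) = Mul(-1, Mul(-1, 69)) = Mul(-1, -69) = 69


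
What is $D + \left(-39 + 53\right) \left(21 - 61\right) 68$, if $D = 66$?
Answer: $-38014$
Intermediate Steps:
$D + \left(-39 + 53\right) \left(21 - 61\right) 68 = 66 + \left(-39 + 53\right) \left(21 - 61\right) 68 = 66 + 14 \left(-40\right) 68 = 66 - 38080 = -38014$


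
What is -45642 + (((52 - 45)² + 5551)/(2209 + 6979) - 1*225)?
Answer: -105355099/2297 ≈ -45866.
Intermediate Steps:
-45642 + (((52 - 45)² + 5551)/(2209 + 6979) - 1*225) = -45642 + ((7² + 5551)/9188 - 225) = -45642 + ((49 + 5551)*(1/9188) - 225) = -45642 + (5600*(1/9188) - 225) = -45642 + (1400/2297 - 225) = -45642 - 515425/2297 = -105355099/2297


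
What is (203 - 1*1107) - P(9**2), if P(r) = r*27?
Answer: -3091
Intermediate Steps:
P(r) = 27*r
(203 - 1*1107) - P(9**2) = (203 - 1*1107) - 27*9**2 = (203 - 1107) - 27*81 = -904 - 1*2187 = -904 - 2187 = -3091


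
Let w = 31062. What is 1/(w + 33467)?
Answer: 1/64529 ≈ 1.5497e-5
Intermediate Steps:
1/(w + 33467) = 1/(31062 + 33467) = 1/64529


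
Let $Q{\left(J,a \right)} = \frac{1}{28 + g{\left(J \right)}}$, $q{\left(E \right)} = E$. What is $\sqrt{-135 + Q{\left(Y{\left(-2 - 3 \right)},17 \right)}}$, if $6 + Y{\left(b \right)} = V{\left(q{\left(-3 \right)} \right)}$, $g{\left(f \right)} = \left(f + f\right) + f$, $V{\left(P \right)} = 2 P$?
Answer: $\frac{i \sqrt{2162}}{4} \approx 11.624 i$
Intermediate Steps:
$g{\left(f \right)} = 3 f$ ($g{\left(f \right)} = 2 f + f = 3 f$)
$Y{\left(b \right)} = -12$ ($Y{\left(b \right)} = -6 + 2 \left(-3\right) = -6 - 6 = -12$)
$Q{\left(J,a \right)} = \frac{1}{28 + 3 J}$
$\sqrt{-135 + Q{\left(Y{\left(-2 - 3 \right)},17 \right)}} = \sqrt{-135 + \frac{1}{28 + 3 \left(-12\right)}} = \sqrt{-135 + \frac{1}{28 - 36}} = \sqrt{-135 + \frac{1}{-8}} = \sqrt{-135 - \frac{1}{8}} = \sqrt{- \frac{1081}{8}} = \frac{i \sqrt{2162}}{4}$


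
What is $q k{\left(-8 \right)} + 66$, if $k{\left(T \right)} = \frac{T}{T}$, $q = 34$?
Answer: $100$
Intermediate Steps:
$k{\left(T \right)} = 1$
$q k{\left(-8 \right)} + 66 = 34 \cdot 1 + 66 = 34 + 66 = 100$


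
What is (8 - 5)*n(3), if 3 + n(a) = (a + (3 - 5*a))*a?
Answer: -90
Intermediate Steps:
n(a) = -3 + a*(3 - 4*a) (n(a) = -3 + (a + (3 - 5*a))*a = -3 + (3 - 4*a)*a = -3 + a*(3 - 4*a))
(8 - 5)*n(3) = (8 - 5)*(-3 - 4*3² + 3*3) = 3*(-3 - 4*9 + 9) = 3*(-3 - 36 + 9) = 3*(-30) = -90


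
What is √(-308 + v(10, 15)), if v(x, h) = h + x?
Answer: I*√283 ≈ 16.823*I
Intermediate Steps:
√(-308 + v(10, 15)) = √(-308 + (15 + 10)) = √(-308 + 25) = √(-283) = I*√283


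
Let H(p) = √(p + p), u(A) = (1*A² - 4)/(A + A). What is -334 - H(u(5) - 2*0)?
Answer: -334 - √105/5 ≈ -336.05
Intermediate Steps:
u(A) = (-4 + A²)/(2*A) (u(A) = (A² - 4)/((2*A)) = (-4 + A²)*(1/(2*A)) = (-4 + A²)/(2*A))
H(p) = √2*√p (H(p) = √(2*p) = √2*√p)
-334 - H(u(5) - 2*0) = -334 - √2*√(((½)*5 - 2/5) - 2*0) = -334 - √2*√((5/2 - 2*⅕) + 0) = -334 - √2*√((5/2 - ⅖) + 0) = -334 - √2*√(21/10 + 0) = -334 - √2*√(21/10) = -334 - √2*√210/10 = -334 - √105/5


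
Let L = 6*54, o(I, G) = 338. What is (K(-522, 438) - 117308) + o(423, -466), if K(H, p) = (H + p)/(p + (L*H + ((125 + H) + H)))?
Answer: -19839164646/169609 ≈ -1.1697e+5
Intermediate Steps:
L = 324
K(H, p) = (H + p)/(125 + p + 326*H) (K(H, p) = (H + p)/(p + (324*H + ((125 + H) + H))) = (H + p)/(p + (324*H + (125 + 2*H))) = (H + p)/(p + (125 + 326*H)) = (H + p)/(125 + p + 326*H))
(K(-522, 438) - 117308) + o(423, -466) = ((-522 + 438)/(125 + 438 + 326*(-522)) - 117308) + 338 = (-84/(125 + 438 - 170172) - 117308) + 338 = (-84/(-169609) - 117308) + 338 = (-1/169609*(-84) - 117308) + 338 = (84/169609 - 117308) + 338 = -19896492488/169609 + 338 = -19839164646/169609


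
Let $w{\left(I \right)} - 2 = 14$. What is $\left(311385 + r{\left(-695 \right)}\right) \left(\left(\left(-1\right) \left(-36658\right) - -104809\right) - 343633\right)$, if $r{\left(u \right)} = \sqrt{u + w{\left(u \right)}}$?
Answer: $-62951459910 - 202166 i \sqrt{679} \approx -6.2951 \cdot 10^{10} - 5.268 \cdot 10^{6} i$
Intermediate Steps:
$w{\left(I \right)} = 16$ ($w{\left(I \right)} = 2 + 14 = 16$)
$r{\left(u \right)} = \sqrt{16 + u}$ ($r{\left(u \right)} = \sqrt{u + 16} = \sqrt{16 + u}$)
$\left(311385 + r{\left(-695 \right)}\right) \left(\left(\left(-1\right) \left(-36658\right) - -104809\right) - 343633\right) = \left(311385 + \sqrt{16 - 695}\right) \left(\left(\left(-1\right) \left(-36658\right) - -104809\right) - 343633\right) = \left(311385 + \sqrt{-679}\right) \left(\left(36658 + 104809\right) - 343633\right) = \left(311385 + i \sqrt{679}\right) \left(141467 - 343633\right) = \left(311385 + i \sqrt{679}\right) \left(-202166\right) = -62951459910 - 202166 i \sqrt{679}$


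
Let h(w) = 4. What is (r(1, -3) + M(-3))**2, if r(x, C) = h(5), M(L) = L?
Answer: 1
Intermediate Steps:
r(x, C) = 4
(r(1, -3) + M(-3))**2 = (4 - 3)**2 = 1**2 = 1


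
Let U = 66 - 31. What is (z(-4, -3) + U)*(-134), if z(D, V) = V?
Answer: -4288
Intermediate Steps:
U = 35
(z(-4, -3) + U)*(-134) = (-3 + 35)*(-134) = 32*(-134) = -4288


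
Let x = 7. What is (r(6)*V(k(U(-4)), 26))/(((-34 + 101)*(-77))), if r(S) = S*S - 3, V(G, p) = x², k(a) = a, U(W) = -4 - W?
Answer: -21/67 ≈ -0.31343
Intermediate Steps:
V(G, p) = 49 (V(G, p) = 7² = 49)
r(S) = -3 + S² (r(S) = S² - 3 = -3 + S²)
(r(6)*V(k(U(-4)), 26))/(((-34 + 101)*(-77))) = ((-3 + 6²)*49)/(((-34 + 101)*(-77))) = ((-3 + 36)*49)/((67*(-77))) = (33*49)/(-5159) = 1617*(-1/5159) = -21/67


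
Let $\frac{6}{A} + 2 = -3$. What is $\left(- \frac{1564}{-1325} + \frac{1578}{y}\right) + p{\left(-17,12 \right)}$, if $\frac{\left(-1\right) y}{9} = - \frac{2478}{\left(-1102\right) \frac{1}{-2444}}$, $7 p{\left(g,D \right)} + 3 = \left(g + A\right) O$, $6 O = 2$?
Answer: $- \frac{499265899}{6018380550} \approx -0.082957$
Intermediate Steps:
$A = - \frac{6}{5}$ ($A = \frac{6}{-2 - 3} = \frac{6}{-5} = 6 \left(- \frac{1}{5}\right) = - \frac{6}{5} \approx -1.2$)
$O = \frac{1}{3}$ ($O = \frac{1}{6} \cdot 2 = \frac{1}{3} \approx 0.33333$)
$p{\left(g,D \right)} = - \frac{17}{35} + \frac{g}{21}$ ($p{\left(g,D \right)} = - \frac{3}{7} + \frac{\left(g - \frac{6}{5}\right) \frac{1}{3}}{7} = - \frac{3}{7} + \frac{\left(- \frac{6}{5} + g\right) \frac{1}{3}}{7} = - \frac{3}{7} + \frac{- \frac{2}{5} + \frac{g}{3}}{7} = - \frac{3}{7} + \left(- \frac{2}{35} + \frac{g}{21}\right) = - \frac{17}{35} + \frac{g}{21}$)
$y = \frac{27253044}{551}$ ($y = - 9 \left(- \frac{2478}{\left(-1102\right) \frac{1}{-2444}}\right) = - 9 \left(- \frac{2478}{\left(-1102\right) \left(- \frac{1}{2444}\right)}\right) = - 9 \left(- \frac{2478}{\frac{551}{1222}}\right) = - 9 \left(\left(-2478\right) \frac{1222}{551}\right) = \left(-9\right) \left(- \frac{3028116}{551}\right) = \frac{27253044}{551} \approx 49461.0$)
$\left(- \frac{1564}{-1325} + \frac{1578}{y}\right) + p{\left(-17,12 \right)} = \left(- \frac{1564}{-1325} + \frac{1578}{\frac{27253044}{551}}\right) + \left(- \frac{17}{35} + \frac{1}{21} \left(-17\right)\right) = \left(\left(-1564\right) \left(- \frac{1}{1325}\right) + 1578 \cdot \frac{551}{27253044}\right) - \frac{136}{105} = \left(\frac{1564}{1325} + \frac{144913}{4542174}\right) - \frac{136}{105} = \frac{7295969861}{6018380550} - \frac{136}{105} = - \frac{499265899}{6018380550}$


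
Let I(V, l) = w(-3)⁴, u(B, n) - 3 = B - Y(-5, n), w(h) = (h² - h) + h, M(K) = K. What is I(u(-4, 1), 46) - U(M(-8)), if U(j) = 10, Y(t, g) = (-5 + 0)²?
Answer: 6551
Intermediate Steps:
w(h) = h²
Y(t, g) = 25 (Y(t, g) = (-5)² = 25)
u(B, n) = -22 + B (u(B, n) = 3 + (B - 1*25) = 3 + (B - 25) = 3 + (-25 + B) = -22 + B)
I(V, l) = 6561 (I(V, l) = ((-3)²)⁴ = 9⁴ = 6561)
I(u(-4, 1), 46) - U(M(-8)) = 6561 - 1*10 = 6561 - 10 = 6551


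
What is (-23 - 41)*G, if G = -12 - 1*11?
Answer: 1472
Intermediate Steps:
G = -23 (G = -12 - 11 = -23)
(-23 - 41)*G = (-23 - 41)*(-23) = -64*(-23) = 1472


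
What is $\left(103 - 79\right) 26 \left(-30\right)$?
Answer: $-18720$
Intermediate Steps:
$\left(103 - 79\right) 26 \left(-30\right) = 24 \cdot 26 \left(-30\right) = 624 \left(-30\right) = -18720$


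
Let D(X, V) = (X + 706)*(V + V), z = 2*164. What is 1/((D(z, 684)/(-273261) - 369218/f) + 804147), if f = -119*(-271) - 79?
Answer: 1465134395/1178159028714242 ≈ 1.2436e-6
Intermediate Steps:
f = 32170 (f = 32249 - 79 = 32170)
z = 328
D(X, V) = 2*V*(706 + X) (D(X, V) = (706 + X)*(2*V) = 2*V*(706 + X))
1/((D(z, 684)/(-273261) - 369218/f) + 804147) = 1/(((2*684*(706 + 328))/(-273261) - 369218/32170) + 804147) = 1/(((2*684*1034)*(-1/273261) - 369218*1/32170) + 804147) = 1/((1414512*(-1/273261) - 184609/16085) + 804147) = 1/((-471504/91087 - 184609/16085) + 804147) = 1/(-24399621823/1465134395 + 804147) = 1/(1178159028714242/1465134395) = 1465134395/1178159028714242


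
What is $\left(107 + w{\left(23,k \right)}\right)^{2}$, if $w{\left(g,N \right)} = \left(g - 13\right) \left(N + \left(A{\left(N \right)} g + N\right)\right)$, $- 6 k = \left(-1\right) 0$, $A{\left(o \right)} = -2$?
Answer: $124609$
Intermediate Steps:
$k = 0$ ($k = - \frac{\left(-1\right) 0}{6} = \left(- \frac{1}{6}\right) 0 = 0$)
$w{\left(g,N \right)} = \left(-13 + g\right) \left(- 2 g + 2 N\right)$ ($w{\left(g,N \right)} = \left(g - 13\right) \left(N + \left(- 2 g + N\right)\right) = \left(-13 + g\right) \left(N + \left(N - 2 g\right)\right) = \left(-13 + g\right) \left(- 2 g + 2 N\right)$)
$\left(107 + w{\left(23,k \right)}\right)^{2} = \left(107 + \left(\left(-26\right) 0 - 2 \cdot 23^{2} + 26 \cdot 23 + 2 \cdot 0 \cdot 23\right)\right)^{2} = \left(107 + \left(0 - 1058 + 598 + 0\right)\right)^{2} = \left(107 - 460\right)^{2} = \left(-353\right)^{2} = 124609$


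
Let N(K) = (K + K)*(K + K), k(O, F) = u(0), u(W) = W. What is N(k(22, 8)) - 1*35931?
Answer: -35931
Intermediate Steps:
k(O, F) = 0
N(K) = 4*K² (N(K) = (2*K)*(2*K) = 4*K²)
N(k(22, 8)) - 1*35931 = 4*0² - 1*35931 = 4*0 - 35931 = 0 - 35931 = -35931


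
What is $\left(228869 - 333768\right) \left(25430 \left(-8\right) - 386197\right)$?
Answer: $61852331663$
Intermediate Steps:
$\left(228869 - 333768\right) \left(25430 \left(-8\right) - 386197\right) = - 104899 \left(-203440 - 386197\right) = \left(-104899\right) \left(-589637\right) = 61852331663$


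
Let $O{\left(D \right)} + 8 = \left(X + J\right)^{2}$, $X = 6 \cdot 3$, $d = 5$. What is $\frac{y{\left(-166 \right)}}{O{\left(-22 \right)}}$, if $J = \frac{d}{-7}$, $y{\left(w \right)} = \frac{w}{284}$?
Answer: $- \frac{4067}{2023358} \approx -0.00201$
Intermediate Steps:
$y{\left(w \right)} = \frac{w}{284}$ ($y{\left(w \right)} = w \frac{1}{284} = \frac{w}{284}$)
$J = - \frac{5}{7}$ ($J = \frac{5}{-7} = 5 \left(- \frac{1}{7}\right) = - \frac{5}{7} \approx -0.71429$)
$X = 18$
$O{\left(D \right)} = \frac{14249}{49}$ ($O{\left(D \right)} = -8 + \left(18 - \frac{5}{7}\right)^{2} = -8 + \left(\frac{121}{7}\right)^{2} = -8 + \frac{14641}{49} = \frac{14249}{49}$)
$\frac{y{\left(-166 \right)}}{O{\left(-22 \right)}} = \frac{\frac{1}{284} \left(-166\right)}{\frac{14249}{49}} = \left(- \frac{83}{142}\right) \frac{49}{14249} = - \frac{4067}{2023358}$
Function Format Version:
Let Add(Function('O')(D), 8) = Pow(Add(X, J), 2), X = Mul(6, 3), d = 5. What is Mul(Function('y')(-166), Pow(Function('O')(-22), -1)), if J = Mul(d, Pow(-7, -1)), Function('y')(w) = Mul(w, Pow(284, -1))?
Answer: Rational(-4067, 2023358) ≈ -0.0020100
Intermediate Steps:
Function('y')(w) = Mul(Rational(1, 284), w) (Function('y')(w) = Mul(w, Rational(1, 284)) = Mul(Rational(1, 284), w))
J = Rational(-5, 7) (J = Mul(5, Pow(-7, -1)) = Mul(5, Rational(-1, 7)) = Rational(-5, 7) ≈ -0.71429)
X = 18
Function('O')(D) = Rational(14249, 49) (Function('O')(D) = Add(-8, Pow(Add(18, Rational(-5, 7)), 2)) = Add(-8, Pow(Rational(121, 7), 2)) = Add(-8, Rational(14641, 49)) = Rational(14249, 49))
Mul(Function('y')(-166), Pow(Function('O')(-22), -1)) = Mul(Mul(Rational(1, 284), -166), Pow(Rational(14249, 49), -1)) = Mul(Rational(-83, 142), Rational(49, 14249)) = Rational(-4067, 2023358)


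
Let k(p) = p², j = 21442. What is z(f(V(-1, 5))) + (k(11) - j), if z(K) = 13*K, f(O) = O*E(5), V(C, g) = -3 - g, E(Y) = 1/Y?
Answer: -106709/5 ≈ -21342.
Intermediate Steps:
f(O) = O/5
z(f(V(-1, 5))) + (k(11) - j) = 13*((-3 - 1*5)/5) + (11² - 1*21442) = 13*((-3 - 5)/5) + (121 - 21442) = 13*((⅕)*(-8)) - 21321 = 13*(-8/5) - 21321 = -104/5 - 21321 = -106709/5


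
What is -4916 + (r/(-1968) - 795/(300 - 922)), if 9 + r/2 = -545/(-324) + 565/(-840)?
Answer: -6822236348189/1388124864 ≈ -4914.7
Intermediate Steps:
r = -36245/2268 (r = -18 + 2*(-545/(-324) + 565/(-840)) = -18 + 2*(-545*(-1/324) + 565*(-1/840)) = -18 + 2*(545/324 - 113/168) = -18 + 2*(4579/4536) = -18 + 4579/2268 = -36245/2268 ≈ -15.981)
-4916 + (r/(-1968) - 795/(300 - 922)) = -4916 + (-36245/2268/(-1968) - 795/(300 - 922)) = -4916 + (-36245/2268*(-1/1968) - 795/(-622)) = -4916 + (36245/4463424 - 795*(-1/622)) = -4916 + (36245/4463424 + 795/622) = -4916 + 1785483235/1388124864 = -6822236348189/1388124864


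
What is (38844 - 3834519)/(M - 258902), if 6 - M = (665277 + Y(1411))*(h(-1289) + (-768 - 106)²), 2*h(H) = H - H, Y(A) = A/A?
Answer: 1265225/169396718808 ≈ 7.4690e-6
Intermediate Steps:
Y(A) = 1
h(H) = 0 (h(H) = (H - H)/2 = (½)*0 = 0)
M = -508189897522 (M = 6 - (665277 + 1)*(0 + (-768 - 106)²) = 6 - 665278*(0 + (-874)²) = 6 - 665278*(0 + 763876) = 6 - 665278*763876 = 6 - 1*508189897528 = 6 - 508189897528 = -508189897522)
(38844 - 3834519)/(M - 258902) = (38844 - 3834519)/(-508189897522 - 258902) = -3795675/(-508190156424) = -3795675*(-1/508190156424) = 1265225/169396718808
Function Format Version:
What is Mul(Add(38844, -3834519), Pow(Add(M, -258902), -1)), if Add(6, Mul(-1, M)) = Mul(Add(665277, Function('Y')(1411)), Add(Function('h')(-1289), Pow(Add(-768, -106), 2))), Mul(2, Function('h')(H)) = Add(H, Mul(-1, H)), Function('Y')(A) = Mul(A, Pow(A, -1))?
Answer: Rational(1265225, 169396718808) ≈ 7.4690e-6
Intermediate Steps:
Function('Y')(A) = 1
Function('h')(H) = 0 (Function('h')(H) = Mul(Rational(1, 2), Add(H, Mul(-1, H))) = Mul(Rational(1, 2), 0) = 0)
M = -508189897522 (M = Add(6, Mul(-1, Mul(Add(665277, 1), Add(0, Pow(Add(-768, -106), 2))))) = Add(6, Mul(-1, Mul(665278, Add(0, Pow(-874, 2))))) = Add(6, Mul(-1, Mul(665278, Add(0, 763876)))) = Add(6, Mul(-1, Mul(665278, 763876))) = Add(6, Mul(-1, 508189897528)) = Add(6, -508189897528) = -508189897522)
Mul(Add(38844, -3834519), Pow(Add(M, -258902), -1)) = Mul(Add(38844, -3834519), Pow(Add(-508189897522, -258902), -1)) = Mul(-3795675, Pow(-508190156424, -1)) = Mul(-3795675, Rational(-1, 508190156424)) = Rational(1265225, 169396718808)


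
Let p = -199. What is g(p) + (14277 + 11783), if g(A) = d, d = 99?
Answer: 26159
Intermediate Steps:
g(A) = 99
g(p) + (14277 + 11783) = 99 + (14277 + 11783) = 99 + 26060 = 26159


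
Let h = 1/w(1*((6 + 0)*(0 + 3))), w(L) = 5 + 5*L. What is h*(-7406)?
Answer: -7406/95 ≈ -77.958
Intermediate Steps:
h = 1/95 (h = 1/(5 + 5*(1*((6 + 0)*(0 + 3)))) = 1/(5 + 5*(1*(6*3))) = 1/(5 + 5*(1*18)) = 1/(5 + 5*18) = 1/(5 + 90) = 1/95 ≈ 0.010526)
h*(-7406) = (1/95)*(-7406) = -7406/95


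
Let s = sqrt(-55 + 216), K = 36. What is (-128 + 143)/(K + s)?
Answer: 108/227 - 3*sqrt(161)/227 ≈ 0.30808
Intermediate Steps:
s = sqrt(161) ≈ 12.689
(-128 + 143)/(K + s) = (-128 + 143)/(36 + sqrt(161)) = 15/(36 + sqrt(161))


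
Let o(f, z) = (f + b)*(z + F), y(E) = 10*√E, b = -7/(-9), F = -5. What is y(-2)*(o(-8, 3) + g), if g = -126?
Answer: -10040*I*√2/9 ≈ -1577.6*I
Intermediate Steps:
b = 7/9 (b = -7*(-⅑) = 7/9 ≈ 0.77778)
o(f, z) = (-5 + z)*(7/9 + f) (o(f, z) = (f + 7/9)*(z - 5) = (7/9 + f)*(-5 + z) = (-5 + z)*(7/9 + f))
y(-2)*(o(-8, 3) + g) = (10*√(-2))*((-35/9 - 5*(-8) + (7/9)*3 - 8*3) - 126) = (10*(I*√2))*((-35/9 + 40 + 7/3 - 24) - 126) = (10*I*√2)*(130/9 - 126) = (10*I*√2)*(-1004/9) = -10040*I*√2/9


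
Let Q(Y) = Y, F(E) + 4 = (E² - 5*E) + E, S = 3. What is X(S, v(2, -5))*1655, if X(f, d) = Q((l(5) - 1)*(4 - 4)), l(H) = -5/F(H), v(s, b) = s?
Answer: 0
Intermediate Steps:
F(E) = -4 + E² - 4*E (F(E) = -4 + ((E² - 5*E) + E) = -4 + (E² - 4*E) = -4 + E² - 4*E)
l(H) = -5/(-4 + H² - 4*H)
X(f, d) = 0 (X(f, d) = (5/(4 - 1*5² + 4*5) - 1)*(4 - 4) = (5/(4 - 1*25 + 20) - 1)*0 = (5/(4 - 25 + 20) - 1)*0 = (5/(-1) - 1)*0 = (5*(-1) - 1)*0 = (-5 - 1)*0 = -6*0 = 0)
X(S, v(2, -5))*1655 = 0*1655 = 0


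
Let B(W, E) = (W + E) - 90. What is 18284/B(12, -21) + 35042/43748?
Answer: -398209637/2165526 ≈ -183.89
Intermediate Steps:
B(W, E) = -90 + E + W (B(W, E) = (E + W) - 90 = -90 + E + W)
18284/B(12, -21) + 35042/43748 = 18284/(-90 - 21 + 12) + 35042/43748 = 18284/(-99) + 35042*(1/43748) = 18284*(-1/99) + 17521/21874 = -18284/99 + 17521/21874 = -398209637/2165526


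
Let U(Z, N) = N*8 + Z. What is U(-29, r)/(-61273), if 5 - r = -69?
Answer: -563/61273 ≈ -0.0091884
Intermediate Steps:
r = 74 (r = 5 - 1*(-69) = 5 + 69 = 74)
U(Z, N) = Z + 8*N (U(Z, N) = 8*N + Z = Z + 8*N)
U(-29, r)/(-61273) = (-29 + 8*74)/(-61273) = (-29 + 592)*(-1/61273) = 563*(-1/61273) = -563/61273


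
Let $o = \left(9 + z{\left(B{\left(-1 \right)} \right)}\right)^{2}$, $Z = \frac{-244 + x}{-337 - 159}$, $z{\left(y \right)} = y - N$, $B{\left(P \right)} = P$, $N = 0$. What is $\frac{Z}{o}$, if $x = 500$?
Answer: $- \frac{1}{124} \approx -0.0080645$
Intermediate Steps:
$z{\left(y \right)} = y$ ($z{\left(y \right)} = y - 0 = y + 0 = y$)
$Z = - \frac{16}{31}$ ($Z = \frac{-244 + 500}{-337 - 159} = \frac{256}{-496} = 256 \left(- \frac{1}{496}\right) = - \frac{16}{31} \approx -0.51613$)
$o = 64$ ($o = \left(9 - 1\right)^{2} = 8^{2} = 64$)
$\frac{Z}{o} = - \frac{16}{31 \cdot 64} = \left(- \frac{16}{31}\right) \frac{1}{64} = - \frac{1}{124}$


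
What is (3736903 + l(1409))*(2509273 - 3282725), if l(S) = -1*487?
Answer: -2889938428032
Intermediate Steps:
l(S) = -487
(3736903 + l(1409))*(2509273 - 3282725) = (3736903 - 487)*(2509273 - 3282725) = 3736416*(-773452) = -2889938428032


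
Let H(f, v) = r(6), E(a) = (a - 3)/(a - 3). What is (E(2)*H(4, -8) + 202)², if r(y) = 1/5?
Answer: 1022121/25 ≈ 40885.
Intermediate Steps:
r(y) = ⅕
E(a) = 1 (E(a) = (-3 + a)/(-3 + a) = 1)
H(f, v) = ⅕
(E(2)*H(4, -8) + 202)² = (1*(⅕) + 202)² = (⅕ + 202)² = (1011/5)² = 1022121/25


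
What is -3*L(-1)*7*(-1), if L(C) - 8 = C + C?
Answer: 126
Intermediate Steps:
L(C) = 8 + 2*C (L(C) = 8 + (C + C) = 8 + 2*C)
-3*L(-1)*7*(-1) = -3*(8 + 2*(-1))*7*(-1) = -3*(8 - 2)*7*(-1) = -3*6*7*(-1) = -126*(-1) = -3*(-42) = 126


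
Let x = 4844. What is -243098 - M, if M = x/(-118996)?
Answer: -7231921191/29749 ≈ -2.4310e+5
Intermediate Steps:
M = -1211/29749 (M = 4844/(-118996) = 4844*(-1/118996) = -1211/29749 ≈ -0.040707)
-243098 - M = -243098 - 1*(-1211/29749) = -243098 + 1211/29749 = -7231921191/29749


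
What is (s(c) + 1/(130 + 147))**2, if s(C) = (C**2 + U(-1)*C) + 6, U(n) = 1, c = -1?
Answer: 2765569/76729 ≈ 36.043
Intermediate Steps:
s(C) = 6 + C + C**2 (s(C) = (C**2 + 1*C) + 6 = (C**2 + C) + 6 = (C + C**2) + 6 = 6 + C + C**2)
(s(c) + 1/(130 + 147))**2 = ((6 - 1 + (-1)**2) + 1/(130 + 147))**2 = ((6 - 1 + 1) + 1/277)**2 = (6 + 1/277)**2 = (1663/277)**2 = 2765569/76729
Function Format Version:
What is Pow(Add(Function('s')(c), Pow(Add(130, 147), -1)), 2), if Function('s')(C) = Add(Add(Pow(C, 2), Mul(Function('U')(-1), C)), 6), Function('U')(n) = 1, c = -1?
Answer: Rational(2765569, 76729) ≈ 36.043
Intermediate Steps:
Function('s')(C) = Add(6, C, Pow(C, 2)) (Function('s')(C) = Add(Add(Pow(C, 2), Mul(1, C)), 6) = Add(Add(Pow(C, 2), C), 6) = Add(Add(C, Pow(C, 2)), 6) = Add(6, C, Pow(C, 2)))
Pow(Add(Function('s')(c), Pow(Add(130, 147), -1)), 2) = Pow(Add(Add(6, -1, Pow(-1, 2)), Pow(Add(130, 147), -1)), 2) = Pow(Add(Add(6, -1, 1), Pow(277, -1)), 2) = Pow(Add(6, Rational(1, 277)), 2) = Pow(Rational(1663, 277), 2) = Rational(2765569, 76729)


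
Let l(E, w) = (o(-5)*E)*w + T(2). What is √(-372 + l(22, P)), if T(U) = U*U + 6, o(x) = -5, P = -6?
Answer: √298 ≈ 17.263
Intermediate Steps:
T(U) = 6 + U² (T(U) = U² + 6 = 6 + U²)
l(E, w) = 10 - 5*E*w (l(E, w) = (-5*E)*w + (6 + 2²) = -5*E*w + (6 + 4) = -5*E*w + 10 = 10 - 5*E*w)
√(-372 + l(22, P)) = √(-372 + (10 - 5*22*(-6))) = √(-372 + (10 + 660)) = √(-372 + 670) = √298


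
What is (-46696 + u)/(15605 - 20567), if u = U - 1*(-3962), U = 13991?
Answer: 9581/1654 ≈ 5.7926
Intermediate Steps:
u = 17953 (u = 13991 - 1*(-3962) = 13991 + 3962 = 17953)
(-46696 + u)/(15605 - 20567) = (-46696 + 17953)/(15605 - 20567) = -28743/(-4962) = -28743*(-1/4962) = 9581/1654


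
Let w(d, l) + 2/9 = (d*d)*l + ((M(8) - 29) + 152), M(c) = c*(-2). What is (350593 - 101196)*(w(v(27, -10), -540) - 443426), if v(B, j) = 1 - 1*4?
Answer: -1005970981361/9 ≈ -1.1177e+11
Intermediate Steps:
M(c) = -2*c
v(B, j) = -3 (v(B, j) = 1 - 4 = -3)
w(d, l) = 961/9 + l*d² (w(d, l) = -2/9 + ((d*d)*l + ((-2*8 - 29) + 152)) = -2/9 + (d²*l + ((-16 - 29) + 152)) = -2/9 + (l*d² + (-45 + 152)) = -2/9 + (l*d² + 107) = -2/9 + (107 + l*d²) = 961/9 + l*d²)
(350593 - 101196)*(w(v(27, -10), -540) - 443426) = (350593 - 101196)*((961/9 - 540*(-3)²) - 443426) = 249397*((961/9 - 540*9) - 443426) = 249397*((961/9 - 4860) - 443426) = 249397*(-42779/9 - 443426) = 249397*(-4033613/9) = -1005970981361/9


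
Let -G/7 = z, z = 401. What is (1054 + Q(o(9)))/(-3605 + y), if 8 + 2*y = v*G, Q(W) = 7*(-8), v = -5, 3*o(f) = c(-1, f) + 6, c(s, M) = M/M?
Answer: 1996/6817 ≈ 0.29280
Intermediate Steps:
c(s, M) = 1
o(f) = 7/3 (o(f) = (1 + 6)/3 = (1/3)*7 = 7/3)
G = -2807 (G = -7*401 = -2807)
Q(W) = -56
y = 14027/2 (y = -4 + (-5*(-2807))/2 = -4 + (1/2)*14035 = -4 + 14035/2 = 14027/2 ≈ 7013.5)
(1054 + Q(o(9)))/(-3605 + y) = (1054 - 56)/(-3605 + 14027/2) = 998/(6817/2) = 998*(2/6817) = 1996/6817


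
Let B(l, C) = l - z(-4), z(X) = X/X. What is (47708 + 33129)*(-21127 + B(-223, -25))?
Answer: -1725950787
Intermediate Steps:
z(X) = 1
B(l, C) = -1 + l (B(l, C) = l - 1*1 = l - 1 = -1 + l)
(47708 + 33129)*(-21127 + B(-223, -25)) = (47708 + 33129)*(-21127 + (-1 - 223)) = 80837*(-21127 - 224) = 80837*(-21351) = -1725950787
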